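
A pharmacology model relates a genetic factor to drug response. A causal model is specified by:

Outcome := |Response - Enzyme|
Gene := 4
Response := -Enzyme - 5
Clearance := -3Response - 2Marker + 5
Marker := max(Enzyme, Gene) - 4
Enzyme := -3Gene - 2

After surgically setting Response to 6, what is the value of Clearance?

-13

Intervening sets Response = 6 and removes its equation (Response := -Enzyme - 5).
Enzyme = -3Gene - 2  [with Gene=4]  = -14
Marker = max(Enzyme, Gene) - 4  [with Enzyme=-14, Gene=4]  = 0
Clearance = -3Response - 2Marker + 5  [with Response=6, Marker=0]  = -13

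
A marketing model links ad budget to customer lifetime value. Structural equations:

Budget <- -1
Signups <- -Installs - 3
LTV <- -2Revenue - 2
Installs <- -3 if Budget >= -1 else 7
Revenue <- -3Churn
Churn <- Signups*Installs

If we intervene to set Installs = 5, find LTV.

-242

Under do(Installs=5), the mechanism Installs <- -3 if Budget >= -1 else 7 is discarded; Installs is fixed at 5.
Signups = -Installs - 3  [with Installs=5]  = -8
Churn = Signups*Installs  [with Signups=-8, Installs=5]  = -40
Revenue = -3Churn  [with Churn=-40]  = 120
LTV = -2Revenue - 2  [with Revenue=120]  = -242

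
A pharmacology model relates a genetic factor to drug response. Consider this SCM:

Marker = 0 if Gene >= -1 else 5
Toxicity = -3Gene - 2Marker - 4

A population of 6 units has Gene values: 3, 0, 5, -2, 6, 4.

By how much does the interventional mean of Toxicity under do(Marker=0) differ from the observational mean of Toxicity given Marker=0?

2.8

do(Marker=0) breaks Marker's dependence on Gene. With Marker=0 fixed, Toxicity across the units is -13, -4, -19, 2, -22, -16, mean -12.
Conditioning on Marker=0 selects the 5 unit(s) with Gene ∈ {3, 0, 5, 6, 4}. Their Toxicity values: -13, -4, -19, -22, -16. Mean = -14.8.
Difference = -12 − (-14.8) = 2.8.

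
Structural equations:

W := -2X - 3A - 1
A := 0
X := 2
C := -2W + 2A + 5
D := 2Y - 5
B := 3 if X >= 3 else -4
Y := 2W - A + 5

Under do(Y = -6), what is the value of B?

The intervention breaks the incoming arrows to Y: Y := 2W - A + 5 no longer applies, and Y = -6.
Since B is not a descendant of the intervened variable, it is unaffected.
B = 3 if X >= 3 else -4  [with X=2]  = -4

-4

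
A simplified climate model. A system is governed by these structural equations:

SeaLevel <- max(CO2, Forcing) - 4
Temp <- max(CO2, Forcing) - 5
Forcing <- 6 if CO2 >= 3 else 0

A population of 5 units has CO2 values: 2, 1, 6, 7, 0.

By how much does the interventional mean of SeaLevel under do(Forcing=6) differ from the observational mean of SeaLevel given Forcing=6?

-0.3

Under do(Forcing=6), Forcing's equation is replaced by Forcing=6 for every unit. Per-unit SeaLevel: 2, 2, 2, 3, 2. Mean = 2.2.
Observing Forcing=6 restricts to units where Forcing's equation naturally yields 6: CO2 ∈ {6, 7}. In that subpopulation SeaLevel = 2, 3, mean 2.5.
Difference = 2.2 − 2.5 = -0.3.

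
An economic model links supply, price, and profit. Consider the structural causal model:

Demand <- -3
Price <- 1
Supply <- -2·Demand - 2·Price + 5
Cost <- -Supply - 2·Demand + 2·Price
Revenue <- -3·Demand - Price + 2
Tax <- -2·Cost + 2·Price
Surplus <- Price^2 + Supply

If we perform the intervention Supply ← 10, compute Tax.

The intervention breaks the incoming arrows to Supply: Supply <- -2·Demand - 2·Price + 5 no longer applies, and Supply = 10.
Cost = -Supply - 2·Demand + 2·Price  [with Supply=10, Demand=-3, Price=1]  = -2
Tax = -2·Cost + 2·Price  [with Cost=-2, Price=1]  = 6

6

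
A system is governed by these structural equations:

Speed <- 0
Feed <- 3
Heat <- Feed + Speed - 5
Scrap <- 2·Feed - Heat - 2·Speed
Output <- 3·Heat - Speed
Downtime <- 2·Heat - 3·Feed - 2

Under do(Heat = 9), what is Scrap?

The intervention breaks the incoming arrows to Heat: Heat <- Feed + Speed - 5 no longer applies, and Heat = 9.
Scrap = 2·Feed - Heat - 2·Speed  [with Feed=3, Heat=9, Speed=0]  = -3

-3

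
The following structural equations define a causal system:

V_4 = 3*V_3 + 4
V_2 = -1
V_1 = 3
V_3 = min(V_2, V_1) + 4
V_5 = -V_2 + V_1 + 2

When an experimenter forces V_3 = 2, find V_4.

10

The intervention breaks the incoming arrows to V_3: V_3 = min(V_2, V_1) + 4 no longer applies, and V_3 = 2.
V_4 = 3*V_3 + 4  [with V_3=2]  = 10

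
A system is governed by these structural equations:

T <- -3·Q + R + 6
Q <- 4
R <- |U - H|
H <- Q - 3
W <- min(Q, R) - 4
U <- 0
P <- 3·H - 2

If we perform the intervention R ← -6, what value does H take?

1

Under do(R=-6), the mechanism R <- |U - H| is discarded; R is fixed at -6.
Since H is not a descendant of the intervened variable, it is unaffected.
H = Q - 3  [with Q=4]  = 1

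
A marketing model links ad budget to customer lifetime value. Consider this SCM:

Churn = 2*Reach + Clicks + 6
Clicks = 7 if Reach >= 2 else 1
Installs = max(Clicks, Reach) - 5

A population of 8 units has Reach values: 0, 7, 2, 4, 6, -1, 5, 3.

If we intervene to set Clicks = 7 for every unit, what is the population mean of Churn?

19.5

do(Clicks=7) breaks Clicks's dependence on Reach. With Clicks=7 fixed, Churn across the units is 13, 27, 17, 21, 25, 11, 23, 19, mean 19.5.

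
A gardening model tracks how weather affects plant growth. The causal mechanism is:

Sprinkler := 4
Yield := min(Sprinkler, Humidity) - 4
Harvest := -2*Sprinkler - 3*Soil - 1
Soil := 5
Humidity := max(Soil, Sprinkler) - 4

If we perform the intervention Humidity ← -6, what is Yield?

-10

The intervention breaks the incoming arrows to Humidity: Humidity := max(Soil, Sprinkler) - 4 no longer applies, and Humidity = -6.
Yield = min(Sprinkler, Humidity) - 4  [with Sprinkler=4, Humidity=-6]  = -10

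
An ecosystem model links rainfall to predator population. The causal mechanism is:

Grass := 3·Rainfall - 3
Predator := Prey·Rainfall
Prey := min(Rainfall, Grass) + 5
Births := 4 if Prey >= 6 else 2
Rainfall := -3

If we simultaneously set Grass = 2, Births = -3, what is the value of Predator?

The joint intervention fixes Grass = 2, Births = -3, removing each variable's own equation.
Prey = min(Rainfall, Grass) + 5  [with Rainfall=-3, Grass=2]  = 2
Predator = Prey·Rainfall  [with Prey=2, Rainfall=-3]  = -6

-6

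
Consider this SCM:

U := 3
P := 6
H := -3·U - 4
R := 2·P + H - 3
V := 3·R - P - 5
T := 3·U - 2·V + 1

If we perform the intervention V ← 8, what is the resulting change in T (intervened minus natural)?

The intervention breaks the incoming arrows to V: V := 3·R - P - 5 no longer applies, and V = 8.
T = 3·U - 2·V + 1  [with U=3, V=8]  = -6
Without intervention: H = -3·U - 4  [with U=3]  = -13; R = 2·P + H - 3  [with P=6, H=-13]  = -4; V = 3·R - P - 5  [with R=-4, P=6]  = -23; T = 3·U - 2·V + 1  [with U=3, V=-23]  = 56.
Change = -6 − 56 = -62.

-62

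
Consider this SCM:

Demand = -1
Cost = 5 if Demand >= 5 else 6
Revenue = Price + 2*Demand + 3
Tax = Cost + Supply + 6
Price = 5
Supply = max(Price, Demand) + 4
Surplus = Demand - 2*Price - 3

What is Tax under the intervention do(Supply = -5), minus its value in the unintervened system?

-14

The intervention breaks the incoming arrows to Supply: Supply = max(Price, Demand) + 4 no longer applies, and Supply = -5.
Cost = 5 if Demand >= 5 else 6  [with Demand=-1]  = 6
Tax = Cost + Supply + 6  [with Cost=6, Supply=-5]  = 7
Without intervention: Supply = max(Price, Demand) + 4  [with Price=5, Demand=-1]  = 9; Cost = 5 if Demand >= 5 else 6  [with Demand=-1]  = 6; Tax = Cost + Supply + 6  [with Cost=6, Supply=9]  = 21.
Change = 7 − 21 = -14.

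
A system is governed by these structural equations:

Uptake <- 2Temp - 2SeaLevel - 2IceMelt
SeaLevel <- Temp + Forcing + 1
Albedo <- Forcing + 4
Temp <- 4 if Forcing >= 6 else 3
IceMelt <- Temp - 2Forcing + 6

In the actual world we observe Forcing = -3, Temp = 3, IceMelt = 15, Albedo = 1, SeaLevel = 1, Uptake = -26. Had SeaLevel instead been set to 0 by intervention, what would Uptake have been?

The intervention breaks the incoming arrows to SeaLevel: SeaLevel <- Temp + Forcing + 1 no longer applies, and SeaLevel = 0.
Temp = 4 if Forcing >= 6 else 3  [with Forcing=-3]  = 3
IceMelt = Temp - 2Forcing + 6  [with Temp=3, Forcing=-3]  = 15
Uptake = 2Temp - 2SeaLevel - 2IceMelt  [with Temp=3, SeaLevel=0, IceMelt=15]  = -24

-24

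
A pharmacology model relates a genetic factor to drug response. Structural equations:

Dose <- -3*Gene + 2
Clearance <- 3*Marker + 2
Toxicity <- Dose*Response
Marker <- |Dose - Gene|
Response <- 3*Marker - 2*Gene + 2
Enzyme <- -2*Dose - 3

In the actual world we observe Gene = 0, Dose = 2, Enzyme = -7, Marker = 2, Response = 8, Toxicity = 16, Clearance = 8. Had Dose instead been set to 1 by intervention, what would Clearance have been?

5

Under do(Dose=1), the mechanism Dose <- -3*Gene + 2 is discarded; Dose is fixed at 1.
Marker = |Dose - Gene|  [with Dose=1, Gene=0]  = 1
Clearance = 3*Marker + 2  [with Marker=1]  = 5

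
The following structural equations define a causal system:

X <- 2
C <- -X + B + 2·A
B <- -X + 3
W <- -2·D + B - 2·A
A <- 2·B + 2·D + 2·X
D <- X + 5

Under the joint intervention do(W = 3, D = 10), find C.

51

The joint intervention fixes W = 3, D = 10, removing each variable's own equation.
B = -X + 3  [with X=2]  = 1
A = 2·B + 2·D + 2·X  [with B=1, D=10, X=2]  = 26
C = -X + B + 2·A  [with X=2, B=1, A=26]  = 51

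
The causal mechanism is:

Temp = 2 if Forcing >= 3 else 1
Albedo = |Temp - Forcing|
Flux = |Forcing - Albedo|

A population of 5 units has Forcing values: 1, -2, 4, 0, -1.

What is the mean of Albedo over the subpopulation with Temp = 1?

Observing Temp=1 restricts to units where Temp's equation naturally yields 1: Forcing ∈ {1, -2, 0, -1}. In that subpopulation Albedo = 0, 3, 1, 2, mean 1.5.

1.5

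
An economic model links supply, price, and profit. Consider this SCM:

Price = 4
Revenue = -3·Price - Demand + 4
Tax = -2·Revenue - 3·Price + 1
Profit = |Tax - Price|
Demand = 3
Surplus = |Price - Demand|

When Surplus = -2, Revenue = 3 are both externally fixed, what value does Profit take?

Under do(Surplus = -2, Revenue = 3), each intervened variable's structural equation is replaced by its fixed value.
Tax = -2·Revenue - 3·Price + 1  [with Revenue=3, Price=4]  = -17
Profit = |Tax - Price|  [with Tax=-17, Price=4]  = 21

21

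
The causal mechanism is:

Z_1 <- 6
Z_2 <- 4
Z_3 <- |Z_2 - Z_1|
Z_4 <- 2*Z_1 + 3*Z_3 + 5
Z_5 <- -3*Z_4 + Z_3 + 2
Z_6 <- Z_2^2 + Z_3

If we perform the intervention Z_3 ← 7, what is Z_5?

-105

do(Z_3=7) replaces the equation Z_3 <- |Z_2 - Z_1| with the constant Z_3 = 7.
Z_4 = 2*Z_1 + 3*Z_3 + 5  [with Z_1=6, Z_3=7]  = 38
Z_5 = -3*Z_4 + Z_3 + 2  [with Z_4=38, Z_3=7]  = -105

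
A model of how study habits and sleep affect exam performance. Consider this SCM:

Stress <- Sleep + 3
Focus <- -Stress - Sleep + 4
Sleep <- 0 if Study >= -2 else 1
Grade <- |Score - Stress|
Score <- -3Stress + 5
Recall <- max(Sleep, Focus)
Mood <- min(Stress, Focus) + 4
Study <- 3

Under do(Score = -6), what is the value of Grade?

9

do(Score=-6) replaces the equation Score <- -3Stress + 5 with the constant Score = -6.
Sleep = 0 if Study >= -2 else 1  [with Study=3]  = 0
Stress = Sleep + 3  [with Sleep=0]  = 3
Grade = |Score - Stress|  [with Score=-6, Stress=3]  = 9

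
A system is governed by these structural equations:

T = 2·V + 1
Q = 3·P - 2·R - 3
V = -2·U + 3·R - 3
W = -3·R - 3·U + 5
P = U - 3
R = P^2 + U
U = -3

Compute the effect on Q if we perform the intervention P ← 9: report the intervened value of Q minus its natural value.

Under do(P=9), the mechanism P = U - 3 is discarded; P is fixed at 9.
R = P^2 + U  [with P=9, U=-3]  = 78
Q = 3·P - 2·R - 3  [with P=9, R=78]  = -132
Without intervention: P = U - 3  [with U=-3]  = -6; R = P^2 + U  [with P=-6, U=-3]  = 33; Q = 3·P - 2·R - 3  [with P=-6, R=33]  = -87.
Change = -132 − (-87) = -45.

-45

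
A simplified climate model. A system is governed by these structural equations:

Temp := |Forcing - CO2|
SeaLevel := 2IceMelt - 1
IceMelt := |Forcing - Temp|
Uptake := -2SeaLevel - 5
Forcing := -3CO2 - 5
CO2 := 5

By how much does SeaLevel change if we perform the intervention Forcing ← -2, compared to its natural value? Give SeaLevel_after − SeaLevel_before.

-72

do(Forcing=-2) replaces the equation Forcing := -3CO2 - 5 with the constant Forcing = -2.
Temp = |Forcing - CO2|  [with Forcing=-2, CO2=5]  = 7
IceMelt = |Forcing - Temp|  [with Forcing=-2, Temp=7]  = 9
SeaLevel = 2IceMelt - 1  [with IceMelt=9]  = 17
Without intervention: Forcing = -3CO2 - 5  [with CO2=5]  = -20; Temp = |Forcing - CO2|  [with Forcing=-20, CO2=5]  = 25; IceMelt = |Forcing - Temp|  [with Forcing=-20, Temp=25]  = 45; SeaLevel = 2IceMelt - 1  [with IceMelt=45]  = 89.
Change = 17 − 89 = -72.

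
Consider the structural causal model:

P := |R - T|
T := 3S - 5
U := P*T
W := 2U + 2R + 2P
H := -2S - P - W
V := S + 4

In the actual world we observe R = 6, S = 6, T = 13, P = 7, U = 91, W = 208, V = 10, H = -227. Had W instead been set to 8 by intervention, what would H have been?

Intervening sets W = 8 and removes its equation (W := 2U + 2R + 2P).
T = 3S - 5  [with S=6]  = 13
P = |R - T|  [with R=6, T=13]  = 7
H = -2S - P - W  [with S=6, P=7, W=8]  = -27

-27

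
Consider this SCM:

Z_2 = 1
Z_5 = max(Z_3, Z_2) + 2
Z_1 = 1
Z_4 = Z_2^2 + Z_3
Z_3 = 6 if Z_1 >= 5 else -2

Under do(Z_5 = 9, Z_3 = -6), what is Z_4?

-5

Under do(Z_5 = 9, Z_3 = -6), each intervened variable's structural equation is replaced by its fixed value.
Z_4 = Z_2^2 + Z_3  [with Z_2=1, Z_3=-6]  = -5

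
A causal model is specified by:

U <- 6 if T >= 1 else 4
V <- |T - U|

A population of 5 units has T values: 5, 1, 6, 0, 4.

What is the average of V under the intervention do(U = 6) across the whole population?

Under do(U=6), U's equation is replaced by U=6 for every unit. Per-unit V: 1, 5, 0, 6, 2. Mean = 2.8.

2.8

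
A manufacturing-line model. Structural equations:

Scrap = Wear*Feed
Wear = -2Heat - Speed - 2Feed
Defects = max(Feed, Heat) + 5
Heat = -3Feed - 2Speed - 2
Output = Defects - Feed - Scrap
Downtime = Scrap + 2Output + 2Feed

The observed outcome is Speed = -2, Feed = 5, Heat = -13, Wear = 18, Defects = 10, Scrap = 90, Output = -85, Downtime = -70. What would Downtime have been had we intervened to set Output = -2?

do(Output=-2) replaces the equation Output = Defects - Feed - Scrap with the constant Output = -2.
Heat = -3Feed - 2Speed - 2  [with Feed=5, Speed=-2]  = -13
Wear = -2Heat - Speed - 2Feed  [with Heat=-13, Speed=-2, Feed=5]  = 18
Scrap = Wear*Feed  [with Wear=18, Feed=5]  = 90
Downtime = Scrap + 2Output + 2Feed  [with Scrap=90, Output=-2, Feed=5]  = 96

96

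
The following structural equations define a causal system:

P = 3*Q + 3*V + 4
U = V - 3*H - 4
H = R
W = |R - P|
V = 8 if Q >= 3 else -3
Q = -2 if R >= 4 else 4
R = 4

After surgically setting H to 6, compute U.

Intervening sets H = 6 and removes its equation (H = R).
Q = -2 if R >= 4 else 4  [with R=4]  = -2
V = 8 if Q >= 3 else -3  [with Q=-2]  = -3
U = V - 3*H - 4  [with V=-3, H=6]  = -25

-25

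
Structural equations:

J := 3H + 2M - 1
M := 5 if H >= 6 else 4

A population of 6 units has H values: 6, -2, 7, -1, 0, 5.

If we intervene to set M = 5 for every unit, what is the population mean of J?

Every unit gets M=5 under the intervention. J values become 27, 3, 30, 6, 9, 24; E[J|do(M=5)] = 16.5.

16.5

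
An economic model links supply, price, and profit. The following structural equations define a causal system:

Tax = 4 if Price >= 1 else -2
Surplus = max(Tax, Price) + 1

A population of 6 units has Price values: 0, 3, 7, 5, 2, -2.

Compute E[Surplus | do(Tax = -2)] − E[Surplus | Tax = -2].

3.5

do(Tax=-2) breaks Tax's dependence on Price. With Tax=-2 fixed, Surplus across the units is 1, 4, 8, 6, 3, -1, mean 3.5.
Conditioning on Tax=-2 selects the 2 unit(s) with Price ∈ {0, -2}. Their Surplus values: 1, -1. Mean = 0.
Difference = 3.5 − 0 = 3.5.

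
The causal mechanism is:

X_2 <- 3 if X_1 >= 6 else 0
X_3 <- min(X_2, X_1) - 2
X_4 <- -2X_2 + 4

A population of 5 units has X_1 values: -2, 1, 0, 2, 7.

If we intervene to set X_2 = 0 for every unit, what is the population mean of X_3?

-2.4

The intervention sets X_2=0 in all 5 units regardless of X_1. Recomputing X_3 per unit gives -4, -2, -2, -2, -2; average -2.4.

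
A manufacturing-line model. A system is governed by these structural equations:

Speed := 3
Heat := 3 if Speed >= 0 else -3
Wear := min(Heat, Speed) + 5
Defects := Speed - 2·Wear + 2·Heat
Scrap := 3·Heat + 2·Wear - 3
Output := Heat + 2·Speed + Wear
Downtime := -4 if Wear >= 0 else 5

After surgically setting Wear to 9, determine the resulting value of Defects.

The intervention breaks the incoming arrows to Wear: Wear := min(Heat, Speed) + 5 no longer applies, and Wear = 9.
Heat = 3 if Speed >= 0 else -3  [with Speed=3]  = 3
Defects = Speed - 2·Wear + 2·Heat  [with Speed=3, Wear=9, Heat=3]  = -9

-9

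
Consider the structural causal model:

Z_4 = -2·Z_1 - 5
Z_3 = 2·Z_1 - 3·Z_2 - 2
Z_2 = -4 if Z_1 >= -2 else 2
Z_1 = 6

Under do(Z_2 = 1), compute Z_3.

The intervention breaks the incoming arrows to Z_2: Z_2 = -4 if Z_1 >= -2 else 2 no longer applies, and Z_2 = 1.
Z_3 = 2·Z_1 - 3·Z_2 - 2  [with Z_1=6, Z_2=1]  = 7

7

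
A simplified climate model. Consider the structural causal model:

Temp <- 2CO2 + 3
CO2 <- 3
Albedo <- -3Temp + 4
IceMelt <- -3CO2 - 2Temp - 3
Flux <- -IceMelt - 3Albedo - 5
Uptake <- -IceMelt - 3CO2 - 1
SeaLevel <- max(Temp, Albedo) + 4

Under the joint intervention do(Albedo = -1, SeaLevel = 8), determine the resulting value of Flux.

The joint intervention fixes Albedo = -1, SeaLevel = 8, removing each variable's own equation.
Temp = 2CO2 + 3  [with CO2=3]  = 9
IceMelt = -3CO2 - 2Temp - 3  [with CO2=3, Temp=9]  = -30
Flux = -IceMelt - 3Albedo - 5  [with IceMelt=-30, Albedo=-1]  = 28

28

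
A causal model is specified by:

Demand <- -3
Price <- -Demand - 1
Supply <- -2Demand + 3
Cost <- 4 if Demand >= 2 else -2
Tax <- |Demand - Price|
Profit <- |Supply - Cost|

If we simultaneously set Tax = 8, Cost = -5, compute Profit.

Setting Tax = 8, Cost = -5 by intervention discards those variables' equations.
Supply = -2Demand + 3  [with Demand=-3]  = 9
Profit = |Supply - Cost|  [with Supply=9, Cost=-5]  = 14

14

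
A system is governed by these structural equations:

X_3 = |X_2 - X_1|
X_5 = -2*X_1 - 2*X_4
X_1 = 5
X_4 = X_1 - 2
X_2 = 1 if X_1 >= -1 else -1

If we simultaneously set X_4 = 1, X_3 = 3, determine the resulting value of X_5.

The joint intervention fixes X_4 = 1, X_3 = 3, removing each variable's own equation.
X_5 = -2*X_1 - 2*X_4  [with X_1=5, X_4=1]  = -12

-12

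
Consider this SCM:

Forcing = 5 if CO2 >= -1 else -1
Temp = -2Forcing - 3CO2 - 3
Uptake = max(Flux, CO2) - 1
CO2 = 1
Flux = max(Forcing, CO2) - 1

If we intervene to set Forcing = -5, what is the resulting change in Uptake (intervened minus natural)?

-3

do(Forcing=-5) replaces the equation Forcing = 5 if CO2 >= -1 else -1 with the constant Forcing = -5.
Flux = max(Forcing, CO2) - 1  [with Forcing=-5, CO2=1]  = 0
Uptake = max(Flux, CO2) - 1  [with Flux=0, CO2=1]  = 0
Without intervention: Forcing = 5 if CO2 >= -1 else -1  [with CO2=1]  = 5; Flux = max(Forcing, CO2) - 1  [with Forcing=5, CO2=1]  = 4; Uptake = max(Flux, CO2) - 1  [with Flux=4, CO2=1]  = 3.
Change = 0 − 3 = -3.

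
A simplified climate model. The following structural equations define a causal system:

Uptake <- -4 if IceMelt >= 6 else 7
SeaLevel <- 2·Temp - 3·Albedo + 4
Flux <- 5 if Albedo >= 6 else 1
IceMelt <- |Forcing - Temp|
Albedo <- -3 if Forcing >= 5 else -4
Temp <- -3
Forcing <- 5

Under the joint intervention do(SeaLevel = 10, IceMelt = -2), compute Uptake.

7

The joint intervention fixes SeaLevel = 10, IceMelt = -2, removing each variable's own equation.
Uptake = -4 if IceMelt >= 6 else 7  [with IceMelt=-2]  = 7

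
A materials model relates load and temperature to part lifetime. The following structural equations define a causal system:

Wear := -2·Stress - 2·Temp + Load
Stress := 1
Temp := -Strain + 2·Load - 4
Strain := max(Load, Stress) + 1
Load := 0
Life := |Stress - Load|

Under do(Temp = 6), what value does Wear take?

-14

Intervening sets Temp = 6 and removes its equation (Temp := -Strain + 2·Load - 4).
Wear = -2·Stress - 2·Temp + Load  [with Stress=1, Temp=6, Load=0]  = -14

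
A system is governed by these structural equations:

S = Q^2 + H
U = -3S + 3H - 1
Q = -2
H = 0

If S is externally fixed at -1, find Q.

Under do(S=-1), the mechanism S = Q^2 + H is discarded; S is fixed at -1.
Since Q is not a descendant of the intervened variable, it is unaffected.

-2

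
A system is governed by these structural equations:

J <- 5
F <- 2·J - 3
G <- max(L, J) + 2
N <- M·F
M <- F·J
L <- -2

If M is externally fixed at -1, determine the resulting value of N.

Under do(M=-1), the mechanism M <- F·J is discarded; M is fixed at -1.
F = 2·J - 3  [with J=5]  = 7
N = M·F  [with M=-1, F=7]  = -7

-7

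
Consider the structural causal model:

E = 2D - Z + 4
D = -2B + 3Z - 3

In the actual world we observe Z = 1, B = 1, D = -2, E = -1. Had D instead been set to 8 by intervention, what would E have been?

The intervention breaks the incoming arrows to D: D = -2B + 3Z - 3 no longer applies, and D = 8.
E = 2D - Z + 4  [with D=8, Z=1]  = 19

19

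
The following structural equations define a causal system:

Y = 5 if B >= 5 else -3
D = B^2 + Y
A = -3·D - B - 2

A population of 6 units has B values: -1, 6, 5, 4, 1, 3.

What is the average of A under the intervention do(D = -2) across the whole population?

1

The intervention sets D=-2 in all 6 units regardless of B. Recomputing A per unit gives 5, -2, -1, 0, 3, 1; average 1.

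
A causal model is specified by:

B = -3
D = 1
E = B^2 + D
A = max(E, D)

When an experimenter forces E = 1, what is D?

Under do(E=1), the mechanism E = B^2 + D is discarded; E is fixed at 1.
Since D is not a descendant of the intervened variable, it is unaffected.

1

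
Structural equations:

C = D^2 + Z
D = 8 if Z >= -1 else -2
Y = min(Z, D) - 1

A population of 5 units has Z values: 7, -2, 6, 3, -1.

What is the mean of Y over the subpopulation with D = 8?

2.75

E[Y|D=8] averages over only the 4 units with D=8 (Z = 7, 6, 3, -1): Y = 6, 5, 2, -2, mean 2.75.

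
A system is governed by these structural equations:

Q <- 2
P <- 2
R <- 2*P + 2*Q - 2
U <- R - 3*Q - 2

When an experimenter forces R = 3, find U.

-5

The intervention breaks the incoming arrows to R: R <- 2*P + 2*Q - 2 no longer applies, and R = 3.
U = R - 3*Q - 2  [with R=3, Q=2]  = -5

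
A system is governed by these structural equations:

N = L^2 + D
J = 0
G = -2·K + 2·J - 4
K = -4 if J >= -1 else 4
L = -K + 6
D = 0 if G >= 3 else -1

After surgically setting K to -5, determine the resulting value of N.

121

Under do(K=-5), the mechanism K = -4 if J >= -1 else 4 is discarded; K is fixed at -5.
G = -2·K + 2·J - 4  [with K=-5, J=0]  = 6
D = 0 if G >= 3 else -1  [with G=6]  = 0
L = -K + 6  [with K=-5]  = 11
N = L^2 + D  [with L=11, D=0]  = 121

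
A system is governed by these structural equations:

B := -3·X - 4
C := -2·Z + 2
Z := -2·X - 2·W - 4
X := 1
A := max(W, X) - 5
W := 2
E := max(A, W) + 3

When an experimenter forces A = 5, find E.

8

The intervention breaks the incoming arrows to A: A := max(W, X) - 5 no longer applies, and A = 5.
E = max(A, W) + 3  [with A=5, W=2]  = 8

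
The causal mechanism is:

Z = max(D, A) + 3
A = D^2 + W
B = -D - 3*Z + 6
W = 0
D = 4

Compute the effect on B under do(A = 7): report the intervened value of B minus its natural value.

27

do(A=7) replaces the equation A = D^2 + W with the constant A = 7.
Z = max(D, A) + 3  [with D=4, A=7]  = 10
B = -D - 3*Z + 6  [with D=4, Z=10]  = -28
Without intervention: A = D^2 + W  [with D=4, W=0]  = 16; Z = max(D, A) + 3  [with D=4, A=16]  = 19; B = -D - 3*Z + 6  [with D=4, Z=19]  = -55.
Change = -28 − (-55) = 27.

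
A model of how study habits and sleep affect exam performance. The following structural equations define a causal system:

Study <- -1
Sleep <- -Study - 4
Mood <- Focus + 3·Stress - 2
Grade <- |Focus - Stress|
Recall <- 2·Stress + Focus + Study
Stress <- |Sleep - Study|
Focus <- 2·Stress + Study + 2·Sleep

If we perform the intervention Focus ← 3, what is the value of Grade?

1

The intervention breaks the incoming arrows to Focus: Focus <- 2·Stress + Study + 2·Sleep no longer applies, and Focus = 3.
Sleep = -Study - 4  [with Study=-1]  = -3
Stress = |Sleep - Study|  [with Sleep=-3, Study=-1]  = 2
Grade = |Focus - Stress|  [with Focus=3, Stress=2]  = 1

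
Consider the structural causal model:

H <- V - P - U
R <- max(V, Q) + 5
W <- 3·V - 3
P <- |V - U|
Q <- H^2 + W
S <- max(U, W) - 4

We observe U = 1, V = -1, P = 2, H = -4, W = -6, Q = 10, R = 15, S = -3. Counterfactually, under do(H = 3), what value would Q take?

3

Under do(H=3), the mechanism H <- V - P - U is discarded; H is fixed at 3.
W = 3·V - 3  [with V=-1]  = -6
Q = H^2 + W  [with H=3, W=-6]  = 3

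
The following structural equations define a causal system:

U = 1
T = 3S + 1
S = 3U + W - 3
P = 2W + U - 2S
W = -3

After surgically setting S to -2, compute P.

-1

do(S=-2) replaces the equation S = 3U + W - 3 with the constant S = -2.
P = 2W + U - 2S  [with W=-3, U=1, S=-2]  = -1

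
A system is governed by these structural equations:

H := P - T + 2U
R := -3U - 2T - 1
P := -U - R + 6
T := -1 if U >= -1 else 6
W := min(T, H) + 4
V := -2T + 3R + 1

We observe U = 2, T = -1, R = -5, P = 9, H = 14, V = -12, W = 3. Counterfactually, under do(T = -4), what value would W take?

Under do(T=-4), the mechanism T := -1 if U >= -1 else 6 is discarded; T is fixed at -4.
R = -3U - 2T - 1  [with U=2, T=-4]  = 1
P = -U - R + 6  [with U=2, R=1]  = 3
H = P - T + 2U  [with P=3, T=-4, U=2]  = 11
W = min(T, H) + 4  [with T=-4, H=11]  = 0

0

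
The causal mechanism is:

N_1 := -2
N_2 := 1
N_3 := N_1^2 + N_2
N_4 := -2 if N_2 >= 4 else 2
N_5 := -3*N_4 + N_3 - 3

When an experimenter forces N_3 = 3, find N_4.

2

The intervention breaks the incoming arrows to N_3: N_3 := N_1^2 + N_2 no longer applies, and N_3 = 3.
N_4 is not downstream of the intervention, so its value is determined by the original equations.
N_4 = -2 if N_2 >= 4 else 2  [with N_2=1]  = 2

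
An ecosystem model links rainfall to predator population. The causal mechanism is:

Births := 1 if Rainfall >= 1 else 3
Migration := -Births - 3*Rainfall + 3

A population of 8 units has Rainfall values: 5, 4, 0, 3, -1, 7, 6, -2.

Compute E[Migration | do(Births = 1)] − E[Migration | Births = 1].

Under do(Births=1), Births's equation is replaced by Births=1 for every unit. Per-unit Migration: -13, -10, 2, -7, 5, -19, -16, 8. Mean = -6.25.
Observing Births=1 restricts to units where Births's equation naturally yields 1: Rainfall ∈ {5, 4, 3, 7, 6}. In that subpopulation Migration = -13, -10, -7, -19, -16, mean -13.
Difference = -6.25 − (-13) = 6.75.

6.75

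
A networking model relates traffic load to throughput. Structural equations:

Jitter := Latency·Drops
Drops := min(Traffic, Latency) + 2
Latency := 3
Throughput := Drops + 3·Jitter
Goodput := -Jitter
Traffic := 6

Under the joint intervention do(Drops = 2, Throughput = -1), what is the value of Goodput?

-6

Setting Drops = 2, Throughput = -1 by intervention discards those variables' equations.
Jitter = Latency·Drops  [with Latency=3, Drops=2]  = 6
Goodput = -Jitter  [with Jitter=6]  = -6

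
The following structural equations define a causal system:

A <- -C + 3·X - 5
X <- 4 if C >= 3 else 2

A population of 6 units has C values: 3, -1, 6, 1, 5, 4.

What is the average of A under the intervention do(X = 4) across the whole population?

4

The intervention sets X=4 in all 6 units regardless of C. Recomputing A per unit gives 4, 8, 1, 6, 2, 3; average 4.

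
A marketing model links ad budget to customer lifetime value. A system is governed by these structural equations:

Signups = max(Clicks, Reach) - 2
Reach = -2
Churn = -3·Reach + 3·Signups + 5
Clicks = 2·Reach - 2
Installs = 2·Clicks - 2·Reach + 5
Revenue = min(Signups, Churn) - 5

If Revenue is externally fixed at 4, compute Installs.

do(Revenue=4) replaces the equation Revenue = min(Signups, Churn) - 5 with the constant Revenue = 4.
Installs is not downstream of the intervention, so its value is determined by the original equations.
Clicks = 2·Reach - 2  [with Reach=-2]  = -6
Installs = 2·Clicks - 2·Reach + 5  [with Clicks=-6, Reach=-2]  = -3

-3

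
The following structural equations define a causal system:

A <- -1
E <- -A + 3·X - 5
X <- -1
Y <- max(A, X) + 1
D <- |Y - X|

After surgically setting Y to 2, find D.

Intervening sets Y = 2 and removes its equation (Y <- max(A, X) + 1).
D = |Y - X|  [with Y=2, X=-1]  = 3

3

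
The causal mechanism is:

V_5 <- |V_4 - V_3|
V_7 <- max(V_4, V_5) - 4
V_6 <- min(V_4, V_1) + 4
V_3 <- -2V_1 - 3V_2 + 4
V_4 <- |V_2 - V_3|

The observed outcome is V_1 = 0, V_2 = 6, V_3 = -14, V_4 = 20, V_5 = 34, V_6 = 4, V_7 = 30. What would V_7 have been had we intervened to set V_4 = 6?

The intervention breaks the incoming arrows to V_4: V_4 <- |V_2 - V_3| no longer applies, and V_4 = 6.
V_3 = -2V_1 - 3V_2 + 4  [with V_1=0, V_2=6]  = -14
V_5 = |V_4 - V_3|  [with V_4=6, V_3=-14]  = 20
V_7 = max(V_4, V_5) - 4  [with V_4=6, V_5=20]  = 16

16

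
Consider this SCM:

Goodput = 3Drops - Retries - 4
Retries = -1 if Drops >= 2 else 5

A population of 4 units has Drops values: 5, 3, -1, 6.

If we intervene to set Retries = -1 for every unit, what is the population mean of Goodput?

Every unit gets Retries=-1 under the intervention. Goodput values become 12, 6, -6, 15; E[Goodput|do(Retries=-1)] = 6.75.

6.75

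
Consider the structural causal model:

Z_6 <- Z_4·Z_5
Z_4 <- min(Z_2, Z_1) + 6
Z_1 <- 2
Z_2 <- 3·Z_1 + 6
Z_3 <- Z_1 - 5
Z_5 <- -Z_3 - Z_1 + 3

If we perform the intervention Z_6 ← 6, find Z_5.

4

do(Z_6=6) replaces the equation Z_6 <- Z_4·Z_5 with the constant Z_6 = 6.
Since Z_5 is not a descendant of the intervened variable, it is unaffected.
Z_3 = Z_1 - 5  [with Z_1=2]  = -3
Z_5 = -Z_3 - Z_1 + 3  [with Z_3=-3, Z_1=2]  = 4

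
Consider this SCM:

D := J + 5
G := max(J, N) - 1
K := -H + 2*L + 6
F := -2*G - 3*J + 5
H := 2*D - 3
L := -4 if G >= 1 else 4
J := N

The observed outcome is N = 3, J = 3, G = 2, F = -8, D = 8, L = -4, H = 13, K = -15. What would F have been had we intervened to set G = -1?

-2

The intervention breaks the incoming arrows to G: G := max(J, N) - 1 no longer applies, and G = -1.
J = N  [with N=3]  = 3
F = -2*G - 3*J + 5  [with G=-1, J=3]  = -2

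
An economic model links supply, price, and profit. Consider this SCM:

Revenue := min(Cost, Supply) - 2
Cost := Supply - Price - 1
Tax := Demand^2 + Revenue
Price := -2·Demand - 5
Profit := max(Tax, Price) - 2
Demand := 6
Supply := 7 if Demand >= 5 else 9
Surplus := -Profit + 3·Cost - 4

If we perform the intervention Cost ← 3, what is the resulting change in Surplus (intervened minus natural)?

do(Cost=3) replaces the equation Cost := Supply - Price - 1 with the constant Cost = 3.
Price = -2·Demand - 5  [with Demand=6]  = -17
Supply = 7 if Demand >= 5 else 9  [with Demand=6]  = 7
Revenue = min(Cost, Supply) - 2  [with Cost=3, Supply=7]  = 1
Tax = Demand^2 + Revenue  [with Demand=6, Revenue=1]  = 37
Profit = max(Tax, Price) - 2  [with Tax=37, Price=-17]  = 35
Surplus = -Profit + 3·Cost - 4  [with Profit=35, Cost=3]  = -30
Without intervention: Price = -2·Demand - 5  [with Demand=6]  = -17; Supply = 7 if Demand >= 5 else 9  [with Demand=6]  = 7; Cost = Supply - Price - 1  [with Supply=7, Price=-17]  = 23; Revenue = min(Cost, Supply) - 2  [with Cost=23, Supply=7]  = 5; Tax = Demand^2 + Revenue  [with Demand=6, Revenue=5]  = 41; Profit = max(Tax, Price) - 2  [with Tax=41, Price=-17]  = 39; Surplus = -Profit + 3·Cost - 4  [with Profit=39, Cost=23]  = 26.
Change = -30 − 26 = -56.

-56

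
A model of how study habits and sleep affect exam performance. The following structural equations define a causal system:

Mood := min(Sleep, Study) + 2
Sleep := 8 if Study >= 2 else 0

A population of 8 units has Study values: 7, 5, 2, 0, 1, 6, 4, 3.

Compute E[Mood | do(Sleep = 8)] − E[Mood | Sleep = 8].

-1

do(Sleep=8) breaks Sleep's dependence on Study. With Sleep=8 fixed, Mood across the units is 9, 7, 4, 2, 3, 8, 6, 5, mean 5.5.
E[Mood|Sleep=8] averages over only the 6 units with Sleep=8 (Study = 7, 5, 2, 6, 4, 3): Mood = 9, 7, 4, 8, 6, 5, mean 6.5.
Difference = 5.5 − 6.5 = -1.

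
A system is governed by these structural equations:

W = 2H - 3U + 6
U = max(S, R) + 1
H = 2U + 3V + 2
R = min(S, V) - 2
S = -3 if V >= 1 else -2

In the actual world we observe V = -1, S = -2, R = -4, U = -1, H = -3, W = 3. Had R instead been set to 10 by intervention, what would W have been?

The intervention breaks the incoming arrows to R: R = min(S, V) - 2 no longer applies, and R = 10.
S = -3 if V >= 1 else -2  [with V=-1]  = -2
U = max(S, R) + 1  [with S=-2, R=10]  = 11
H = 2U + 3V + 2  [with U=11, V=-1]  = 21
W = 2H - 3U + 6  [with H=21, U=11]  = 15

15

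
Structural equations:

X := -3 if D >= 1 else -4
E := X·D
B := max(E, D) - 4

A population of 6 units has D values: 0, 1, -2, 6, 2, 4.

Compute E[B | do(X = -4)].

-0.5

Every unit gets X=-4 under the intervention. B values become -4, -3, 4, 2, -2, 0; E[B|do(X=-4)] = -0.5.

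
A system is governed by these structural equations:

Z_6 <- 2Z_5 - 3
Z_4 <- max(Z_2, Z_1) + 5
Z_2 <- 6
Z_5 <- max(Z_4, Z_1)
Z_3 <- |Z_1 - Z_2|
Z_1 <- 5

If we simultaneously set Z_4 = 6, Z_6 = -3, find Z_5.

Setting Z_4 = 6, Z_6 = -3 by intervention discards those variables' equations.
Z_5 = max(Z_4, Z_1)  [with Z_4=6, Z_1=5]  = 6

6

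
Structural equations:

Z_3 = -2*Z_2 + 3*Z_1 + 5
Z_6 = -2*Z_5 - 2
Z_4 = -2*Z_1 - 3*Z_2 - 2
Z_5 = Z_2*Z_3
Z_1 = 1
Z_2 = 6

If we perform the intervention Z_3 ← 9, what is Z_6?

-110

The intervention breaks the incoming arrows to Z_3: Z_3 = -2*Z_2 + 3*Z_1 + 5 no longer applies, and Z_3 = 9.
Z_5 = Z_2*Z_3  [with Z_2=6, Z_3=9]  = 54
Z_6 = -2*Z_5 - 2  [with Z_5=54]  = -110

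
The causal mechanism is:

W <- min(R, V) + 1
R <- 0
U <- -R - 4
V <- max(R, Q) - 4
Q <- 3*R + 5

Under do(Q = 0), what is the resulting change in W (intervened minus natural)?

Under do(Q=0), the mechanism Q <- 3*R + 5 is discarded; Q is fixed at 0.
V = max(R, Q) - 4  [with R=0, Q=0]  = -4
W = min(R, V) + 1  [with R=0, V=-4]  = -3
Without intervention: Q = 3*R + 5  [with R=0]  = 5; V = max(R, Q) - 4  [with R=0, Q=5]  = 1; W = min(R, V) + 1  [with R=0, V=1]  = 1.
Change = -3 − 1 = -4.

-4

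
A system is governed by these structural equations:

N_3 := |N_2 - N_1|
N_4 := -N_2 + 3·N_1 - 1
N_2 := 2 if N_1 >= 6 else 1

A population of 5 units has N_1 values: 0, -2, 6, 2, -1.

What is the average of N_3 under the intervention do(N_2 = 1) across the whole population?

Under do(N_2=1), N_2's equation is replaced by N_2=1 for every unit. Per-unit N_3: 1, 3, 5, 1, 2. Mean = 2.4.

2.4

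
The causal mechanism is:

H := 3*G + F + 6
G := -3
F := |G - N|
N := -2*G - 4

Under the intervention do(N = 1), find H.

1

Under do(N=1), the mechanism N := -2*G - 4 is discarded; N is fixed at 1.
F = |G - N|  [with G=-3, N=1]  = 4
H = 3*G + F + 6  [with G=-3, F=4]  = 1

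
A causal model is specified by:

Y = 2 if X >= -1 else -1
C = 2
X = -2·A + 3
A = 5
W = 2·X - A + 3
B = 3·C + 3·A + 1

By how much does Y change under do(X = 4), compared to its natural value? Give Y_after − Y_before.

The intervention breaks the incoming arrows to X: X = -2·A + 3 no longer applies, and X = 4.
Y = 2 if X >= -1 else -1  [with X=4]  = 2
Without intervention: X = -2·A + 3  [with A=5]  = -7; Y = 2 if X >= -1 else -1  [with X=-7]  = -1.
Change = 2 − (-1) = 3.

3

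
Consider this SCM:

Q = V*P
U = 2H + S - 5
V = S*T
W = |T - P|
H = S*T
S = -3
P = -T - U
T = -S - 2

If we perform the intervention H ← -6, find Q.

The intervention breaks the incoming arrows to H: H = S*T no longer applies, and H = -6.
T = -S - 2  [with S=-3]  = 1
V = S*T  [with S=-3, T=1]  = -3
U = 2H + S - 5  [with H=-6, S=-3]  = -20
P = -T - U  [with T=1, U=-20]  = 19
Q = V*P  [with V=-3, P=19]  = -57

-57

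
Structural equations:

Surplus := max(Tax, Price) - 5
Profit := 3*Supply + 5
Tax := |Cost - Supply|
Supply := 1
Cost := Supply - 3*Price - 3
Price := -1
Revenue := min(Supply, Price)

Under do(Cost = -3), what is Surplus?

-1

The intervention breaks the incoming arrows to Cost: Cost := Supply - 3*Price - 3 no longer applies, and Cost = -3.
Tax = |Cost - Supply|  [with Cost=-3, Supply=1]  = 4
Surplus = max(Tax, Price) - 5  [with Tax=4, Price=-1]  = -1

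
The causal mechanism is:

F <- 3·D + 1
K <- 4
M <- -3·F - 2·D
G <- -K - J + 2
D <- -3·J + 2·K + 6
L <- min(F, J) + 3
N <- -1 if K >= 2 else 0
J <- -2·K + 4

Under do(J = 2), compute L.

5

do(J=2) replaces the equation J <- -2·K + 4 with the constant J = 2.
D = -3·J + 2·K + 6  [with J=2, K=4]  = 8
F = 3·D + 1  [with D=8]  = 25
L = min(F, J) + 3  [with F=25, J=2]  = 5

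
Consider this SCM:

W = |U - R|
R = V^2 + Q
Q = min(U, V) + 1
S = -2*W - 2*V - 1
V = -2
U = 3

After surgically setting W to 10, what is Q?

-1

do(W=10) replaces the equation W = |U - R| with the constant W = 10.
Q is not downstream of the intervention, so its value is determined by the original equations.
Q = min(U, V) + 1  [with U=3, V=-2]  = -1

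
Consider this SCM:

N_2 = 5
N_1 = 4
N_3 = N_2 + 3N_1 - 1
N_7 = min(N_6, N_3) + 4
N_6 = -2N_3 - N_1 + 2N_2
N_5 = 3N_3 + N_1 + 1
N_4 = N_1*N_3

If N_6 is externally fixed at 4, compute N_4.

64

do(N_6=4) replaces the equation N_6 = -2N_3 - N_1 + 2N_2 with the constant N_6 = 4.
No directed path runs from N_6 to N_4, so N_4 keeps its natural value.
N_3 = N_2 + 3N_1 - 1  [with N_2=5, N_1=4]  = 16
N_4 = N_1*N_3  [with N_1=4, N_3=16]  = 64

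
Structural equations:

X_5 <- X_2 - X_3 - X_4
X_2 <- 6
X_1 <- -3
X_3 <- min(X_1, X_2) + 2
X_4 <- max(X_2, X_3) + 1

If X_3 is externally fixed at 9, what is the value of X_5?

-13

do(X_3=9) replaces the equation X_3 <- min(X_1, X_2) + 2 with the constant X_3 = 9.
X_4 = max(X_2, X_3) + 1  [with X_2=6, X_3=9]  = 10
X_5 = X_2 - X_3 - X_4  [with X_2=6, X_3=9, X_4=10]  = -13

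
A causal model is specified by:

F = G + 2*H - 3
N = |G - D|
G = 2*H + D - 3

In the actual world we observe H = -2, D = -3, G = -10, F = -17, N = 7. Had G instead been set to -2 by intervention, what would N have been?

1

do(G=-2) replaces the equation G = 2*H + D - 3 with the constant G = -2.
N = |G - D|  [with G=-2, D=-3]  = 1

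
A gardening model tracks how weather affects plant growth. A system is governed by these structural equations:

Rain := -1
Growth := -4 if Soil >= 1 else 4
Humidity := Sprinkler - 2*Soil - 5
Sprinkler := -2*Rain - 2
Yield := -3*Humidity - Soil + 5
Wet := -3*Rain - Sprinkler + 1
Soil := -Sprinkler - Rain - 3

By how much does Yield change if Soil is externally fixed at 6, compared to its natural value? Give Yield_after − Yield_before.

The intervention breaks the incoming arrows to Soil: Soil := -Sprinkler - Rain - 3 no longer applies, and Soil = 6.
Sprinkler = -2*Rain - 2  [with Rain=-1]  = 0
Humidity = Sprinkler - 2*Soil - 5  [with Sprinkler=0, Soil=6]  = -17
Yield = -3*Humidity - Soil + 5  [with Humidity=-17, Soil=6]  = 50
Without intervention: Sprinkler = -2*Rain - 2  [with Rain=-1]  = 0; Soil = -Sprinkler - Rain - 3  [with Sprinkler=0, Rain=-1]  = -2; Humidity = Sprinkler - 2*Soil - 5  [with Sprinkler=0, Soil=-2]  = -1; Yield = -3*Humidity - Soil + 5  [with Humidity=-1, Soil=-2]  = 10.
Change = 50 − 10 = 40.

40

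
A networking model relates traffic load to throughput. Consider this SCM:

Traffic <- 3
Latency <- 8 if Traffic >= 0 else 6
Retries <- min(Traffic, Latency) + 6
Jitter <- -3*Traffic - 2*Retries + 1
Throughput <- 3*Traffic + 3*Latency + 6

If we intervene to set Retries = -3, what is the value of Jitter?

The intervention breaks the incoming arrows to Retries: Retries <- min(Traffic, Latency) + 6 no longer applies, and Retries = -3.
Jitter = -3*Traffic - 2*Retries + 1  [with Traffic=3, Retries=-3]  = -2

-2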